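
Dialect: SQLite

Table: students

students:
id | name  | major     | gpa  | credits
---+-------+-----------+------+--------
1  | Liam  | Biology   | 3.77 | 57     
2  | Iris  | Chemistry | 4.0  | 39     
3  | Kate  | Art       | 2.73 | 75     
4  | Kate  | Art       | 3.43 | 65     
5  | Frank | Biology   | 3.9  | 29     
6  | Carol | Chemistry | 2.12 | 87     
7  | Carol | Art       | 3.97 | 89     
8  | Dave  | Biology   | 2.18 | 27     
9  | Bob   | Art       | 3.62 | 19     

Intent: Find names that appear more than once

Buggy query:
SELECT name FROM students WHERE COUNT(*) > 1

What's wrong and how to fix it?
Bug: WHERE can't reference COUNT(*); aggregates are computed after WHERE

Fix: GROUP BY name, then filter groups with HAVING COUNT(*) > 1

Corrected query:
SELECT name FROM students GROUP BY name HAVING COUNT(*) > 1

Result:
name 
-----
Carol
Kate 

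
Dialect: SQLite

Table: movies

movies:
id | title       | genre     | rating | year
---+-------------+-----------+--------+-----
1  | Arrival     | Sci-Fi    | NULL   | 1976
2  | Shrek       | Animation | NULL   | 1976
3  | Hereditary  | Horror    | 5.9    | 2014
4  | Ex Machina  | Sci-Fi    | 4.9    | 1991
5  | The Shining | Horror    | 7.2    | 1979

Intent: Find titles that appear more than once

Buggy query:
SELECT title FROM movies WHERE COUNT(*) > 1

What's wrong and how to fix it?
Bug: WHERE can't reference COUNT(*); aggregates are computed after WHERE

Fix: GROUP BY title, then filter groups with HAVING COUNT(*) > 1

Corrected query:
SELECT title FROM movies GROUP BY title HAVING COUNT(*) > 1

Result:
(no rows)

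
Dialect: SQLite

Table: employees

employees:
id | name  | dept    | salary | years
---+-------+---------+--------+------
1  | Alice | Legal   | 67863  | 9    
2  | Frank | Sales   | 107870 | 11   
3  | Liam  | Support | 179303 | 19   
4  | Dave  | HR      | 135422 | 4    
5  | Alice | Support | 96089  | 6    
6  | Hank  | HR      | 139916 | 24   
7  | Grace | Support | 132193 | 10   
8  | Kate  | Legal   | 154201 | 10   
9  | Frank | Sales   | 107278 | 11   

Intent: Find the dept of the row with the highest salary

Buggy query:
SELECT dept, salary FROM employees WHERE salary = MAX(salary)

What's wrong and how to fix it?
Bug: MAX(salary) is an aggregate and cannot be used directly in WHERE

Fix: Use a subquery: WHERE salary = (SELECT MAX(salary) FROM employees)

Corrected query:
SELECT dept, salary FROM employees WHERE salary = (SELECT MAX(salary) FROM employees)

Result:
dept    | salary
--------+-------
Support | 179303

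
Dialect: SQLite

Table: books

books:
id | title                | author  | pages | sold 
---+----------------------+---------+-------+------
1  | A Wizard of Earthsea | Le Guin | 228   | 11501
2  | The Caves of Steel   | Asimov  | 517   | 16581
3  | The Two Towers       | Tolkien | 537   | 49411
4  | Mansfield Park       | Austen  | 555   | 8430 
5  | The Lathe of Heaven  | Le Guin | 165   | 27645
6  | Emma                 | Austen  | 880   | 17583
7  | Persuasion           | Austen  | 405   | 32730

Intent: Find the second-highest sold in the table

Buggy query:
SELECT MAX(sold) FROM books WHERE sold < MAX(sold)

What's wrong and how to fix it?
Bug: MAX(sold) on the right of the comparison is an aggregate-in-WHERE error

Fix: Put the inner MAX in a scalar subquery

Corrected query:
SELECT MAX(sold) FROM books WHERE sold < (SELECT MAX(sold) FROM books)

Result:
MAX(sold)
---------
32730    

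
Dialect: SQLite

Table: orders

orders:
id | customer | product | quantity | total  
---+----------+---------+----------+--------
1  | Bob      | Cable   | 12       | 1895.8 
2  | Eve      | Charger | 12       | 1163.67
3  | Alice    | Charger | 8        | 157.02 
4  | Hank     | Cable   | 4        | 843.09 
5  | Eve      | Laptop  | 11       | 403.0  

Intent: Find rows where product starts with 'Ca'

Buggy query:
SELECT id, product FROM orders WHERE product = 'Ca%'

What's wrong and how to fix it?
Bug: Wildcards only work with LIKE; '=' treats '%' as a literal character

Fix: Use LIKE for wildcard pattern matching

Corrected query:
SELECT id, product FROM orders WHERE product LIKE 'Ca%'

Result:
id | product
---+--------
1  | Cable  
4  | Cable  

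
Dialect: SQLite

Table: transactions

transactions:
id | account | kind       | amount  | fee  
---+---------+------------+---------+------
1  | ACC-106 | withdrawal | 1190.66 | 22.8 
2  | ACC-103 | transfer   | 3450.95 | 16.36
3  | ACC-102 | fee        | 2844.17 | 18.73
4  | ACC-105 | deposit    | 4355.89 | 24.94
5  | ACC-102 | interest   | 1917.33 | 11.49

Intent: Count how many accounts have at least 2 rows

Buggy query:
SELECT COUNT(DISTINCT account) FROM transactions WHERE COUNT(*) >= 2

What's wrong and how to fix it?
Bug: WHERE filters individual rows, not groups, so a group-level COUNT is invalid there

Fix: Group first with HAVING COUNT(*) >= 2, then COUNT the resulting groups

Corrected query:
SELECT COUNT(*) FROM (SELECT account FROM transactions GROUP BY account HAVING COUNT(*) >= 2)

Result:
COUNT(*)
--------
1       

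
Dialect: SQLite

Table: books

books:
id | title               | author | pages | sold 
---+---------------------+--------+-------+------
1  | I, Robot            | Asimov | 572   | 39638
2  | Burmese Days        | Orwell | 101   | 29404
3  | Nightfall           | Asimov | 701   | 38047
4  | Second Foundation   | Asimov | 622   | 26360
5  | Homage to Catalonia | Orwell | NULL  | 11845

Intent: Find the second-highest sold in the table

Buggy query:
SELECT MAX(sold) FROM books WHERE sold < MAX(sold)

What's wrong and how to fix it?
Bug: MAX(sold) on the right of the comparison is an aggregate-in-WHERE error

Fix: Compute the overall MAX in a subquery, then take MAX of rows below it

Corrected query:
SELECT MAX(sold) FROM books WHERE sold < (SELECT MAX(sold) FROM books)

Result:
MAX(sold)
---------
38047    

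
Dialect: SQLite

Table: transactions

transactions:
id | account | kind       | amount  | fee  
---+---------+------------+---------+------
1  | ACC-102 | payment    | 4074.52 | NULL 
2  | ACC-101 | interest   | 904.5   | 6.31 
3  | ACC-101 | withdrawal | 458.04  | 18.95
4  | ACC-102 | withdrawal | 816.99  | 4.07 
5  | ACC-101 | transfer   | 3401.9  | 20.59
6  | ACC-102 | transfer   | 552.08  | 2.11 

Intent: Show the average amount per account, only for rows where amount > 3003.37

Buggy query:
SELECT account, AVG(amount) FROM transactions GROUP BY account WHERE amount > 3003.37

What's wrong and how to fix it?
Bug: WHERE cannot follow GROUP BY

Fix: Move the WHERE clause before GROUP BY

Corrected query:
SELECT account, AVG(amount) FROM transactions WHERE amount > 3003.37 GROUP BY account

Result:
account | AVG(amount)
--------+------------
ACC-101 | 3401.9     
ACC-102 | 4074.52    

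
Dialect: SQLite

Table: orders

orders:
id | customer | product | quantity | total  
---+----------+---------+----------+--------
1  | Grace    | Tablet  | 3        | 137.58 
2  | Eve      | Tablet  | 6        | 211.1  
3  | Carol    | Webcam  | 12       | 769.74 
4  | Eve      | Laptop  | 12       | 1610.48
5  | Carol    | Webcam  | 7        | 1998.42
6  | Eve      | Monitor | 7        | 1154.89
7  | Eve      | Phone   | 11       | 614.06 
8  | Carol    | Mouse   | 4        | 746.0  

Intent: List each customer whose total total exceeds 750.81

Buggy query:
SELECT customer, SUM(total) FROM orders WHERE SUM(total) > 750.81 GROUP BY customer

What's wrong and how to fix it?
Bug: SUM(total) is an aggregate, but WHERE filters rows before aggregation

Fix: Move the aggregate condition to a HAVING clause

Corrected query:
SELECT customer, SUM(total) FROM orders GROUP BY customer HAVING SUM(total) > 750.81

Result:
customer | SUM(total)
---------+-----------
Carol    | 3514.16   
Eve      | 3590.53   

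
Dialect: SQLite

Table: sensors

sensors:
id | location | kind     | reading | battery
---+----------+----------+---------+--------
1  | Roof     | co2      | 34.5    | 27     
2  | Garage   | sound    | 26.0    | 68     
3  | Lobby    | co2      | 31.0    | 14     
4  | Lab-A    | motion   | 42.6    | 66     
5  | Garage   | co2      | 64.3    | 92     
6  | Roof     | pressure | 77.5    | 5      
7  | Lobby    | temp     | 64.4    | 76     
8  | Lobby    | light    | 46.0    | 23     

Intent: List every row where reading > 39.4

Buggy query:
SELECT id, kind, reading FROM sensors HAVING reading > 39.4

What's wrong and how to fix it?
Bug: This is a non-aggregate query (no GROUP BY, no aggregates), so in SQLite the HAVING clause is invalid here; a row-level condition belongs in WHERE

Fix: Replace HAVING with WHERE since the condition applies to individual rows

Corrected query:
SELECT id, kind, reading FROM sensors WHERE reading > 39.4

Result:
id | kind     | reading
---+----------+--------
4  | motion   | 42.6   
5  | co2      | 64.3   
6  | pressure | 77.5   
7  | temp     | 64.4   
8  | light    | 46     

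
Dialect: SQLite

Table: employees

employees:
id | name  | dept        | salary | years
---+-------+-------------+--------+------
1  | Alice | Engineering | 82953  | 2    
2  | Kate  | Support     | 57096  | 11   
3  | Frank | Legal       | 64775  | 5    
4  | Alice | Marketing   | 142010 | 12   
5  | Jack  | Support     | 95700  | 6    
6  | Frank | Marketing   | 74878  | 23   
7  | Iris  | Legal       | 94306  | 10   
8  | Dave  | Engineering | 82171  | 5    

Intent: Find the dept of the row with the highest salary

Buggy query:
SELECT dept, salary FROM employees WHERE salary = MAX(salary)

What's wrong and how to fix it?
Bug: WHERE is evaluated per row; an aggregate over the whole table isn't defined there

Fix: Use a subquery: WHERE salary = (SELECT MAX(salary) FROM employees)

Corrected query:
SELECT dept, salary FROM employees WHERE salary = (SELECT MAX(salary) FROM employees)

Result:
dept      | salary
----------+-------
Marketing | 142010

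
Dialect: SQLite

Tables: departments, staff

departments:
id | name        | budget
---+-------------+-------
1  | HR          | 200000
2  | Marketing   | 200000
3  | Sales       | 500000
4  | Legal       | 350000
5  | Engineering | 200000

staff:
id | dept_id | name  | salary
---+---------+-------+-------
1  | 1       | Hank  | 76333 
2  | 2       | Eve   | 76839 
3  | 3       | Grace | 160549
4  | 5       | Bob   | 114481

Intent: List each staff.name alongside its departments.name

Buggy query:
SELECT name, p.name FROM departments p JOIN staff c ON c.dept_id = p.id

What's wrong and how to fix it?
Bug: 'name' exists in both joined tables, so the database can't tell which one is meant

Fix: Qualify the column with its table alias (c.name)

Corrected query:
SELECT c.name, p.name FROM departments p JOIN staff c ON c.dept_id = p.id

Result:
name  | name       
------+------------
Hank  | HR         
Eve   | Marketing  
Grace | Sales      
Bob   | Engineering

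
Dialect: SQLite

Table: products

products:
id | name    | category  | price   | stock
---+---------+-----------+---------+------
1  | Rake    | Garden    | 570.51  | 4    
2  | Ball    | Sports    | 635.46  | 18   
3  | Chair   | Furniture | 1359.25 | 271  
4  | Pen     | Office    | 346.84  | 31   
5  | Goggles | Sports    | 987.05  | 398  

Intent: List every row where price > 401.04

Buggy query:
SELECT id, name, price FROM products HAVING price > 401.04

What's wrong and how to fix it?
Bug: HAVING filters the output of aggregation, but this query has no GROUP BY and no aggregate functions, so SQLite rejects it (HAVING clause on a non-aggregate query); the condition here is per row

Fix: Replace HAVING with WHERE since the condition applies to individual rows

Corrected query:
SELECT id, name, price FROM products WHERE price > 401.04

Result:
id | name    | price  
---+---------+--------
1  | Rake    | 570.51 
2  | Ball    | 635.46 
3  | Chair   | 1359.25
5  | Goggles | 987.05 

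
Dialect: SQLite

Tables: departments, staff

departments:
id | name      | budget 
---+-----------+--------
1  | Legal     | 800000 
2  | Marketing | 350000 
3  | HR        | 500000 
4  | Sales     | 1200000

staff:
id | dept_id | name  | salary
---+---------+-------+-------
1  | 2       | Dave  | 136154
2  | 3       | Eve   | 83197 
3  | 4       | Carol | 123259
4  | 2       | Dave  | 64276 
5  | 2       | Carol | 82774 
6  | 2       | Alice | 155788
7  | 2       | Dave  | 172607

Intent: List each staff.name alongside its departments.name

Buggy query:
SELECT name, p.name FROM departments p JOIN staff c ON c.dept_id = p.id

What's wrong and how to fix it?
Bug: Both tables have a 'name' column; the unqualified reference is ambiguous

Fix: Prefix ambiguous columns with the table alias

Corrected query:
SELECT c.name, p.name FROM departments p JOIN staff c ON c.dept_id = p.id

Result:
name  | name     
------+----------
Dave  | Marketing
Eve   | HR       
Carol | Sales    
Dave  | Marketing
Carol | Marketing
Alice | Marketing
Dave  | Marketing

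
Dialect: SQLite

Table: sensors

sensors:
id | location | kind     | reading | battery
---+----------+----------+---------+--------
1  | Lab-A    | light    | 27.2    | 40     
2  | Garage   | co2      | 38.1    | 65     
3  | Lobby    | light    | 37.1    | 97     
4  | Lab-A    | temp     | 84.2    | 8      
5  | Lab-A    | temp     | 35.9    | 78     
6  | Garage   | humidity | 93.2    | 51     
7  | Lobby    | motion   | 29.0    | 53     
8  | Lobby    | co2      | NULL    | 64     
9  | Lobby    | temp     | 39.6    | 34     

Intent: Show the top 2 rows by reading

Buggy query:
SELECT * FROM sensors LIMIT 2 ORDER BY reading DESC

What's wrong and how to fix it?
Bug: LIMIT must come after ORDER BY

Fix: Sort with ORDER BY, then apply LIMIT

Corrected query:
SELECT * FROM sensors ORDER BY reading DESC LIMIT 2

Result:
id | location | kind     | reading | battery
---+----------+----------+---------+--------
6  | Garage   | humidity | 93.2    | 51     
4  | Lab-A    | temp     | 84.2    | 8      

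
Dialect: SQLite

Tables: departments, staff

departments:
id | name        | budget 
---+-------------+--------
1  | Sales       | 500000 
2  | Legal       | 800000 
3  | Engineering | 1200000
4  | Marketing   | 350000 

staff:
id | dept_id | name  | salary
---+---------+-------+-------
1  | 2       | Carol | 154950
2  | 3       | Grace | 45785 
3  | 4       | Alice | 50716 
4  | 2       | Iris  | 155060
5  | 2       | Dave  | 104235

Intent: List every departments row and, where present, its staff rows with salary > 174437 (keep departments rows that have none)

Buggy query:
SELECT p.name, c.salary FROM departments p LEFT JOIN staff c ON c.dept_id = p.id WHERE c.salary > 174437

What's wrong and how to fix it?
Bug: A WHERE condition on the right-hand table after LEFT JOIN drops unmatched parents

Fix: Move the right-table condition into the ON clause so unmatched parents are kept

Corrected query:
SELECT p.name, c.salary FROM departments p LEFT JOIN staff c ON c.dept_id = p.id AND c.salary > 174437

Result:
name        | salary
------------+-------
Sales       | NULL  
Legal       | NULL  
Engineering | NULL  
Marketing   | NULL  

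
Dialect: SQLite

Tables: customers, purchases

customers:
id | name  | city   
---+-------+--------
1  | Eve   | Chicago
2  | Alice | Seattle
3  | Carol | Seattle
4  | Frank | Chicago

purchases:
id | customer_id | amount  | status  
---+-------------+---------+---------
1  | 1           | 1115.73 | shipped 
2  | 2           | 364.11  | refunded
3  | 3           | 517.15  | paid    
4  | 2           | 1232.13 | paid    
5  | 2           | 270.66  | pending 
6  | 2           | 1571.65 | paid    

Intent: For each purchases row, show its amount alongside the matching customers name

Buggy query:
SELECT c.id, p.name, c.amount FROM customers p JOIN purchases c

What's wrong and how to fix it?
Bug: JOIN with no ON clause produces a cartesian product; every purchases row pairs with every customers row

Fix: Specify the join condition linking the foreign key to the parent id

Corrected query:
SELECT c.id, p.name, c.amount FROM customers p JOIN purchases c ON c.customer_id = p.id

Result:
id | name  | amount 
---+-------+--------
1  | Eve   | 1115.73
2  | Alice | 364.11 
3  | Carol | 517.15 
4  | Alice | 1232.13
5  | Alice | 270.66 
6  | Alice | 1571.65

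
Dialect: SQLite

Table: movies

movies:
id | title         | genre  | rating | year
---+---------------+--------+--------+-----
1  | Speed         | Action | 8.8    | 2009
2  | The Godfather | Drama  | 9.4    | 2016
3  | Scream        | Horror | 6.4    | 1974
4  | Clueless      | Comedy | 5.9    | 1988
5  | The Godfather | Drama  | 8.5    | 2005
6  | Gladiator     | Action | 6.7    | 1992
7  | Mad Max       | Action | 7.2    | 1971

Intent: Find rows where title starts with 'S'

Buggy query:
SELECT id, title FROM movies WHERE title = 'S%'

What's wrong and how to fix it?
Bug: '=' compares the literal string including the % character; pattern matching needs LIKE

Fix: Use LIKE for wildcard pattern matching

Corrected query:
SELECT id, title FROM movies WHERE title LIKE 'S%'

Result:
id | title 
---+-------
1  | Speed 
3  | Scream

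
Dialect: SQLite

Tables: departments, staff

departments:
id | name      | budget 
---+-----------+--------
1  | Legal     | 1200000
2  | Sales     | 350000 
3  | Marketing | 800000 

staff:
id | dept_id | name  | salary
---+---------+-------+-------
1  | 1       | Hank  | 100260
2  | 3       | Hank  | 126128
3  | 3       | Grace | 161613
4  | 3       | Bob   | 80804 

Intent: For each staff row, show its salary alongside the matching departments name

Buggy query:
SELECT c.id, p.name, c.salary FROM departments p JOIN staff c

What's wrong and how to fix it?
Bug: Missing join condition: each staff row is matched to all departments rows instead of just its own

Fix: Add ON c.dept_id = p.id to the JOIN

Corrected query:
SELECT c.id, p.name, c.salary FROM departments p JOIN staff c ON c.dept_id = p.id

Result:
id | name      | salary
---+-----------+-------
1  | Legal     | 100260
2  | Marketing | 126128
3  | Marketing | 161613
4  | Marketing | 80804 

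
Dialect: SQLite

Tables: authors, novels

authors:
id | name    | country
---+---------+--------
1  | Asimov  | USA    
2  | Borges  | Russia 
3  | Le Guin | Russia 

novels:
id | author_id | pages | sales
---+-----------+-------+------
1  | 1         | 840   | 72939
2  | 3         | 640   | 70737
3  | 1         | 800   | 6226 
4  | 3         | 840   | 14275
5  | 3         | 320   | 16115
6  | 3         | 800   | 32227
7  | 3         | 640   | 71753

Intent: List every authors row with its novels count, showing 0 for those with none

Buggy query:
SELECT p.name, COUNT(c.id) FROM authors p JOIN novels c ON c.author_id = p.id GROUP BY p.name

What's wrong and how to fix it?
Bug: An inner join excludes parents with zero children

Fix: Use LEFT JOIN so parents without children still appear (COUNT(c.id) gives 0)

Corrected query:
SELECT p.name, COUNT(c.id) FROM authors p LEFT JOIN novels c ON c.author_id = p.id GROUP BY p.name

Result:
name    | COUNT(c.id)
--------+------------
Asimov  | 2          
Borges  | 0          
Le Guin | 5          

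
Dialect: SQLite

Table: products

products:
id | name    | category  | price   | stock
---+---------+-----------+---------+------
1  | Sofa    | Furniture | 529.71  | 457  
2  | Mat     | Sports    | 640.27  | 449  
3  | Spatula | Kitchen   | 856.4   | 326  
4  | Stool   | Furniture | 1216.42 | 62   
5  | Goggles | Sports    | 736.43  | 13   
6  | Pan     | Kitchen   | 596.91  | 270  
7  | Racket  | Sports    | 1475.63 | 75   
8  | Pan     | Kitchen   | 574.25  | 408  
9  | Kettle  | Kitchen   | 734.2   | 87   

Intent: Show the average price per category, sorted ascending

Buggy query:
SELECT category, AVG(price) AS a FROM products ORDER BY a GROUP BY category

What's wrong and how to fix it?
Bug: ORDER BY appears before GROUP BY; SQL clause order requires GROUP BY first

Fix: Reorder: SELECT … FROM … GROUP BY … ORDER BY …

Corrected query:
SELECT category, AVG(price) AS a FROM products GROUP BY category ORDER BY a

Result:
category  | a         
----------+-----------
Kitchen   | 690.44    
Furniture | 873.065   
Sports    | 950.776667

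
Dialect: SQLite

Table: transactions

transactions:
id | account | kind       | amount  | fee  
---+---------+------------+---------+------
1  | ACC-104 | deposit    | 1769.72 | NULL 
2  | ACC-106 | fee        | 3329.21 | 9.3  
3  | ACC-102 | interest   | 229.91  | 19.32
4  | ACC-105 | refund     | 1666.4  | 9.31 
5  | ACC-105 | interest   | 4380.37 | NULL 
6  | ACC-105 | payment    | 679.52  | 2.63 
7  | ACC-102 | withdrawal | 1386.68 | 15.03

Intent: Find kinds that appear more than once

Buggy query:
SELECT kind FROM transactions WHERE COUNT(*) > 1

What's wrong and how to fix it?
Bug: COUNT(*) is an aggregate and cannot be used in WHERE

Fix: GROUP BY kind, then filter groups with HAVING COUNT(*) > 1

Corrected query:
SELECT kind FROM transactions GROUP BY kind HAVING COUNT(*) > 1

Result:
kind    
--------
interest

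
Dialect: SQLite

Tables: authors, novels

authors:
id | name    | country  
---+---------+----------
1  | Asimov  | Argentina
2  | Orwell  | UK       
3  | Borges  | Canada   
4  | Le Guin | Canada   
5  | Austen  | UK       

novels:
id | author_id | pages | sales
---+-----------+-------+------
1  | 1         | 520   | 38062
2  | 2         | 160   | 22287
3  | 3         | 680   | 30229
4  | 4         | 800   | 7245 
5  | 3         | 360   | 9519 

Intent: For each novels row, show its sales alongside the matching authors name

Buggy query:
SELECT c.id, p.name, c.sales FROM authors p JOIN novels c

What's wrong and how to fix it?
Bug: Missing join condition: each novels row is matched to all authors rows instead of just its own

Fix: Specify the join condition linking the foreign key to the parent id

Corrected query:
SELECT c.id, p.name, c.sales FROM authors p JOIN novels c ON c.author_id = p.id

Result:
id | name    | sales
---+---------+------
1  | Asimov  | 38062
2  | Orwell  | 22287
3  | Borges  | 30229
4  | Le Guin | 7245 
5  | Borges  | 9519 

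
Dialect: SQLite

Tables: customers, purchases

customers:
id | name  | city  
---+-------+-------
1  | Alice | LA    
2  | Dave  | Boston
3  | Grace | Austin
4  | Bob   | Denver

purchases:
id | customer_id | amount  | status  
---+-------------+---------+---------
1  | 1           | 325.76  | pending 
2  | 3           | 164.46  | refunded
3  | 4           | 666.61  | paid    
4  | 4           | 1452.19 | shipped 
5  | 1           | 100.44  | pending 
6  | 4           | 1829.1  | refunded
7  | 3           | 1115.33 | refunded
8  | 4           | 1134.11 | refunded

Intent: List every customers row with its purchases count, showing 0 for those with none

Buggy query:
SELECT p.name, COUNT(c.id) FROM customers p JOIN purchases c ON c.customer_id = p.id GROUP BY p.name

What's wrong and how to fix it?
Bug: INNER JOIN drops customers rows that have no matching purchases rows

Fix: Use LEFT JOIN so parents without children still appear (COUNT(c.id) gives 0)

Corrected query:
SELECT p.name, COUNT(c.id) FROM customers p LEFT JOIN purchases c ON c.customer_id = p.id GROUP BY p.name

Result:
name  | COUNT(c.id)
------+------------
Alice | 2          
Bob   | 4          
Dave  | 0          
Grace | 2          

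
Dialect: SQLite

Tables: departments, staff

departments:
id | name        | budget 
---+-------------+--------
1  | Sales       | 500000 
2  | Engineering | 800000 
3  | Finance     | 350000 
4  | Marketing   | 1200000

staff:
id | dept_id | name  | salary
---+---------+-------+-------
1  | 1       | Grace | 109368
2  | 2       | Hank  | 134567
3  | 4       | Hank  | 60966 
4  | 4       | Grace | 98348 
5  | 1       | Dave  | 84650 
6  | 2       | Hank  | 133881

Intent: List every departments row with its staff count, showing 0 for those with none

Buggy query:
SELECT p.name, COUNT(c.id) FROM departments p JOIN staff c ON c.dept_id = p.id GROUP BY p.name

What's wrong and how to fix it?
Bug: INNER JOIN drops departments rows that have no matching staff rows

Fix: Use LEFT JOIN so parents without children still appear (COUNT(c.id) gives 0)

Corrected query:
SELECT p.name, COUNT(c.id) FROM departments p LEFT JOIN staff c ON c.dept_id = p.id GROUP BY p.name

Result:
name        | COUNT(c.id)
------------+------------
Engineering | 2          
Finance     | 0          
Marketing   | 2          
Sales       | 2          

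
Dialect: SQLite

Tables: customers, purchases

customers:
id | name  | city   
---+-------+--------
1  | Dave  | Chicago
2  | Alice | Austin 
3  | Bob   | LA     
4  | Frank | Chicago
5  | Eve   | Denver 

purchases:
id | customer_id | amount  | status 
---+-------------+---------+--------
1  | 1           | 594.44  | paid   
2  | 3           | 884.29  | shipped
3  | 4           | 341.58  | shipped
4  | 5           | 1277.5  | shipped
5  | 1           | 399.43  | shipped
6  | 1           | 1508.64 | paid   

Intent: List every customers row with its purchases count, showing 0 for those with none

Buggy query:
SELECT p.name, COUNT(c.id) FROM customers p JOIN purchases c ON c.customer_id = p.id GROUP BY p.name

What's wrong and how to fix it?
Bug: INNER JOIN drops customers rows that have no matching purchases rows

Fix: Switch to LEFT JOIN to retain unmatched parent rows

Corrected query:
SELECT p.name, COUNT(c.id) FROM customers p LEFT JOIN purchases c ON c.customer_id = p.id GROUP BY p.name

Result:
name  | COUNT(c.id)
------+------------
Alice | 0          
Bob   | 1          
Dave  | 3          
Eve   | 1          
Frank | 1          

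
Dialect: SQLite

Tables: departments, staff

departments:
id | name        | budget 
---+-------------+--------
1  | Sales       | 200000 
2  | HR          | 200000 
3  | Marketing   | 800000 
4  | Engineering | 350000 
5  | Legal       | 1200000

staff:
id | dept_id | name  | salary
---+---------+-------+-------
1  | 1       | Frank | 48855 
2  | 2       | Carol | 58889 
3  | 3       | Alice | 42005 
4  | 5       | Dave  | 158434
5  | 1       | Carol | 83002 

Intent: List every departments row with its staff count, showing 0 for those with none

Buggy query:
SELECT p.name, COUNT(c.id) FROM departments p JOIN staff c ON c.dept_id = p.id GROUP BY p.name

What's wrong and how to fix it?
Bug: INNER JOIN drops departments rows that have no matching staff rows

Fix: Use LEFT JOIN so parents without children still appear (COUNT(c.id) gives 0)

Corrected query:
SELECT p.name, COUNT(c.id) FROM departments p LEFT JOIN staff c ON c.dept_id = p.id GROUP BY p.name

Result:
name        | COUNT(c.id)
------------+------------
Engineering | 0          
HR          | 1          
Legal       | 1          
Marketing   | 1          
Sales       | 2          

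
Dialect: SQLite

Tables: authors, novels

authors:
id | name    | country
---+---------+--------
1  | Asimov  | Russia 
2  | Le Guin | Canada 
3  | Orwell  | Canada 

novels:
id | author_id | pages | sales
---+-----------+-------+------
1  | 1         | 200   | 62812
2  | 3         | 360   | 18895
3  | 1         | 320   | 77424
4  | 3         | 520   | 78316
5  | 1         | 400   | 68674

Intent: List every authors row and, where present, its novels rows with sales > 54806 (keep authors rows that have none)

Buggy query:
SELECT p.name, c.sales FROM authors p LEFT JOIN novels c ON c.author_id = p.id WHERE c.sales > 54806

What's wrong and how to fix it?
Bug: A WHERE condition on the right-hand table after LEFT JOIN drops unmatched parents

Fix: Put 'c.sales > 54806' in the JOIN's ON clause instead of WHERE

Corrected query:
SELECT p.name, c.sales FROM authors p LEFT JOIN novels c ON c.author_id = p.id AND c.sales > 54806

Result:
name    | sales
--------+------
Asimov  | 62812
Asimov  | 68674
Asimov  | 77424
Le Guin | NULL 
Orwell  | 78316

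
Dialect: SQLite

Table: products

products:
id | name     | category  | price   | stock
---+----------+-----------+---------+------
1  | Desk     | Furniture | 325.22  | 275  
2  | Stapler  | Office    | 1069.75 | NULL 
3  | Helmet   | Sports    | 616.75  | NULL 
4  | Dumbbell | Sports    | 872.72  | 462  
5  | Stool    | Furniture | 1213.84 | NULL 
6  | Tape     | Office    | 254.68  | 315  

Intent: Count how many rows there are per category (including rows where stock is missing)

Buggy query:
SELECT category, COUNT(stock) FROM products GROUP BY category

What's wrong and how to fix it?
Bug: COUNT(stock) skips NULLs, so groups with missing stock are undercounted

Fix: Replace COUNT(stock) with COUNT(*)

Corrected query:
SELECT category, COUNT(*) FROM products GROUP BY category

Result:
category  | COUNT(*)
----------+---------
Furniture | 2       
Office    | 2       
Sports    | 2       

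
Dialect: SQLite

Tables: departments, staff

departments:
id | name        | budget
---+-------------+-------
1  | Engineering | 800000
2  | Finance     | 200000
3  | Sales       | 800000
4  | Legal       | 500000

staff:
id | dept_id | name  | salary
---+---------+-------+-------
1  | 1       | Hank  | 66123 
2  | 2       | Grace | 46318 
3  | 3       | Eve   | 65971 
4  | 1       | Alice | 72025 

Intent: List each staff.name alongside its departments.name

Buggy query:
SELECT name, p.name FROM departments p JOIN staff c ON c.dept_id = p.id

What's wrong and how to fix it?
Bug: Both tables have a 'name' column; the unqualified reference is ambiguous

Fix: Qualify the column with its table alias (c.name)

Corrected query:
SELECT c.name, p.name FROM departments p JOIN staff c ON c.dept_id = p.id

Result:
name  | name       
------+------------
Hank  | Engineering
Grace | Finance    
Eve   | Sales      
Alice | Engineering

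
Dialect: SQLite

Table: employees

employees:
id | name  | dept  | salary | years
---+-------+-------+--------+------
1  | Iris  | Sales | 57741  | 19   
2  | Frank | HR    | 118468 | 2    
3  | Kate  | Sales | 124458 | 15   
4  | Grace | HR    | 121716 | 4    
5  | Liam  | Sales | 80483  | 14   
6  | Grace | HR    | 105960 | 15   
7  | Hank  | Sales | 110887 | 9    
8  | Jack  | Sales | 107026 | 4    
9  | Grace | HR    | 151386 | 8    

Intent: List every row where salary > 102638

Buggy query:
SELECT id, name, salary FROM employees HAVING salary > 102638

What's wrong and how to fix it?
Bug: This is a non-aggregate query (no GROUP BY, no aggregates), so in SQLite the HAVING clause is invalid here; a row-level condition belongs in WHERE

Fix: Use WHERE for row-level filtering

Corrected query:
SELECT id, name, salary FROM employees WHERE salary > 102638

Result:
id | name  | salary
---+-------+-------
2  | Frank | 118468
3  | Kate  | 124458
4  | Grace | 121716
6  | Grace | 105960
7  | Hank  | 110887
8  | Jack  | 107026
9  | Grace | 151386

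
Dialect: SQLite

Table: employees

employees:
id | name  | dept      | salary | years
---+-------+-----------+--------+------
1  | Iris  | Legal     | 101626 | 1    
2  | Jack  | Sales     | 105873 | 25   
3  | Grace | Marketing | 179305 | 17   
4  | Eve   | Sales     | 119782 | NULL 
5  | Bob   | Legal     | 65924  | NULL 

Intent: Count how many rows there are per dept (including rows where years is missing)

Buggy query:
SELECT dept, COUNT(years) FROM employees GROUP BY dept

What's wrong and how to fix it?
Bug: COUNT(years) skips NULLs, so groups with missing years are undercounted

Fix: Use COUNT(*) to count all rows regardless of NULL

Corrected query:
SELECT dept, COUNT(*) FROM employees GROUP BY dept

Result:
dept      | COUNT(*)
----------+---------
Legal     | 2       
Marketing | 1       
Sales     | 2       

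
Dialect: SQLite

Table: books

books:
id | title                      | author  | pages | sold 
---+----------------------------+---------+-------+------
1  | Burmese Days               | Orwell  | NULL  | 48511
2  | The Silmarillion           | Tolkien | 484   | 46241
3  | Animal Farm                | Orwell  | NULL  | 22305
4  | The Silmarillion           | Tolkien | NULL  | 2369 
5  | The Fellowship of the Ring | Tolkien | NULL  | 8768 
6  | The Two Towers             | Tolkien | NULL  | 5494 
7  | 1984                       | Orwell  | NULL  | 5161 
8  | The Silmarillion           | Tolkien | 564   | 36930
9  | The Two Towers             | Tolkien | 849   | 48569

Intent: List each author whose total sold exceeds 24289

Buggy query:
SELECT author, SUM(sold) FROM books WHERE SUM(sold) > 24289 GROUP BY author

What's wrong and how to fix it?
Bug: WHERE runs before GROUP BY, so aggregates aren't available there

Fix: Use HAVING (which filters groups after aggregation) instead of WHERE

Corrected query:
SELECT author, SUM(sold) FROM books GROUP BY author HAVING SUM(sold) > 24289

Result:
author  | SUM(sold)
--------+----------
Orwell  | 75977    
Tolkien | 148371   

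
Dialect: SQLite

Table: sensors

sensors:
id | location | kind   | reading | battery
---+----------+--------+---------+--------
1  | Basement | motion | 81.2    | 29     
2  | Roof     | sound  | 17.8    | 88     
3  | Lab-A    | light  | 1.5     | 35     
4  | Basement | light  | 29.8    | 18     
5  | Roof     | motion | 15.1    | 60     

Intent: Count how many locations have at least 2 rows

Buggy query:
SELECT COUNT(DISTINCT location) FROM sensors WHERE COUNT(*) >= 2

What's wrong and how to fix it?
Bug: WHERE filters individual rows, not groups, so a group-level COUNT is invalid there

Fix: Group first with HAVING COUNT(*) >= 2, then COUNT the resulting groups

Corrected query:
SELECT COUNT(*) FROM (SELECT location FROM sensors GROUP BY location HAVING COUNT(*) >= 2)

Result:
COUNT(*)
--------
2       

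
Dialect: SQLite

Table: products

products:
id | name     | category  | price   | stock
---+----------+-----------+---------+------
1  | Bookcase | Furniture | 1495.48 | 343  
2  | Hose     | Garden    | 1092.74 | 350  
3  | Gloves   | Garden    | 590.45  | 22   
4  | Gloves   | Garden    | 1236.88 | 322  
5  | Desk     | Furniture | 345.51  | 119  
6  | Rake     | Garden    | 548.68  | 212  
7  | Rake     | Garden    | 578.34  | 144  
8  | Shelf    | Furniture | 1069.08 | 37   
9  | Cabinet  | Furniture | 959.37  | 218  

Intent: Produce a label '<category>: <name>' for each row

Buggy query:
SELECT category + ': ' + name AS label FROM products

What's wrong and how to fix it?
Bug: '+' is numeric addition; on text columns SQLite converts them to 0 instead of concatenating

Fix: Use the || operator for string concatenation

Corrected query:
SELECT category || ': ' || name AS label FROM products

Result:
label              
-------------------
Furniture: Bookcase
Garden: Hose       
Garden: Gloves     
Garden: Gloves     
Furniture: Desk    
Garden: Rake       
Garden: Rake       
Furniture: Shelf   
Furniture: Cabinet 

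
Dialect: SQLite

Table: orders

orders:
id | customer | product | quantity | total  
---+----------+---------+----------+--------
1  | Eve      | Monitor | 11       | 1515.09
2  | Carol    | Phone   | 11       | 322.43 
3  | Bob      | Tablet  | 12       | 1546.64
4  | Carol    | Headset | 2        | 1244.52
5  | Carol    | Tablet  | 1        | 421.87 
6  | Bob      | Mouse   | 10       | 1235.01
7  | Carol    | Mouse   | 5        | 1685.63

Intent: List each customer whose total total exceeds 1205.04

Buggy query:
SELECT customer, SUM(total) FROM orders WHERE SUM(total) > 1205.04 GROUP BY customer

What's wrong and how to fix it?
Bug: Aggregate functions cannot appear in a WHERE clause

Fix: Use HAVING (which filters groups after aggregation) instead of WHERE

Corrected query:
SELECT customer, SUM(total) FROM orders GROUP BY customer HAVING SUM(total) > 1205.04

Result:
customer | SUM(total)
---------+-----------
Bob      | 2781.65   
Carol    | 3674.45   
Eve      | 1515.09   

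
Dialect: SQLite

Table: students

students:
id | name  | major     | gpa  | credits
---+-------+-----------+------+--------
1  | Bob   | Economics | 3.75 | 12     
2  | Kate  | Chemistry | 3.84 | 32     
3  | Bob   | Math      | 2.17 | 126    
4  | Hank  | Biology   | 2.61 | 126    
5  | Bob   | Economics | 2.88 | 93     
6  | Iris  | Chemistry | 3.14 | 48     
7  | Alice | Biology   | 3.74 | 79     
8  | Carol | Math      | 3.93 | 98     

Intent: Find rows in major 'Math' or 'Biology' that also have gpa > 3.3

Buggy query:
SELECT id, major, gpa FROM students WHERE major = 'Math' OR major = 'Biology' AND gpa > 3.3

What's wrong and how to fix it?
Bug: Without parentheses, AND is evaluated before OR, so the gpa filter only applies to the 'Biology' branch

Fix: Group the OR with parentheses (or use IN), then AND the threshold

Corrected query:
SELECT id, major, gpa FROM students WHERE (major = 'Math' OR major = 'Biology') AND gpa > 3.3

Result:
id | major   | gpa 
---+---------+-----
7  | Biology | 3.74
8  | Math    | 3.93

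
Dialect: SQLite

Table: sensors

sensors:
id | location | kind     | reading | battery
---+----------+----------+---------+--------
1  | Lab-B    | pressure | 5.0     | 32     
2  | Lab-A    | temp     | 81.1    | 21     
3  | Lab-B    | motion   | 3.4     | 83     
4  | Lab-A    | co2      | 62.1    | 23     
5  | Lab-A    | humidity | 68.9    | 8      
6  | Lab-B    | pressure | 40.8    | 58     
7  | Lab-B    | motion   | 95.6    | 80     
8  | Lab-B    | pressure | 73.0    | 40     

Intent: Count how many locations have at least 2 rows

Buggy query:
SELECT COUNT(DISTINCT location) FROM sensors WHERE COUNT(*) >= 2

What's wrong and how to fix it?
Bug: WHERE filters individual rows, not groups, so a group-level COUNT is invalid there

Fix: Group first with HAVING COUNT(*) >= 2, then COUNT the resulting groups

Corrected query:
SELECT COUNT(*) FROM (SELECT location FROM sensors GROUP BY location HAVING COUNT(*) >= 2)

Result:
COUNT(*)
--------
2       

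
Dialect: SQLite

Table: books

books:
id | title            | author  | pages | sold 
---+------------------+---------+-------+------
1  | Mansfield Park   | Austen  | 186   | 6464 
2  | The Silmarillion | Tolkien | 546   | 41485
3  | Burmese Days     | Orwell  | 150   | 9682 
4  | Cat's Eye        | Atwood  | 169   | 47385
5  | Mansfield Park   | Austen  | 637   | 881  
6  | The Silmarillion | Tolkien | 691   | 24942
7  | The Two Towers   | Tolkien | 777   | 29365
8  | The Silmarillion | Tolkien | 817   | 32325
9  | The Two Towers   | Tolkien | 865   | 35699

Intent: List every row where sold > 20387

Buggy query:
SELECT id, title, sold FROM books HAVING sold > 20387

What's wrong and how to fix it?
Bug: HAVING filters the output of aggregation, but this query has no GROUP BY and no aggregate functions, so SQLite rejects it (HAVING clause on a non-aggregate query); the condition here is per row

Fix: Replace HAVING with WHERE since the condition applies to individual rows

Corrected query:
SELECT id, title, sold FROM books WHERE sold > 20387

Result:
id | title            | sold 
---+------------------+------
2  | The Silmarillion | 41485
4  | Cat's Eye        | 47385
6  | The Silmarillion | 24942
7  | The Two Towers   | 29365
8  | The Silmarillion | 32325
9  | The Two Towers   | 35699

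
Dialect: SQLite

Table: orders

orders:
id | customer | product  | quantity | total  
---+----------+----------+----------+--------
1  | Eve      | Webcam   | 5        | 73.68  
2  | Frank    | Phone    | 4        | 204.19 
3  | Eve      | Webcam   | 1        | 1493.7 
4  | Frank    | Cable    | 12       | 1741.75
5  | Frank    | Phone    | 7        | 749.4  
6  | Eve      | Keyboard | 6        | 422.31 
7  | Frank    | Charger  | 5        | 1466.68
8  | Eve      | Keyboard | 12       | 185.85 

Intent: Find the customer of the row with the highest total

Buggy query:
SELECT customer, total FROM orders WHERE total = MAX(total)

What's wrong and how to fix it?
Bug: WHERE is evaluated per row; an aggregate over the whole table isn't defined there

Fix: Wrap MAX in a scalar subquery so WHERE compares against a single value

Corrected query:
SELECT customer, total FROM orders WHERE total = (SELECT MAX(total) FROM orders)

Result:
customer | total  
---------+--------
Frank    | 1741.75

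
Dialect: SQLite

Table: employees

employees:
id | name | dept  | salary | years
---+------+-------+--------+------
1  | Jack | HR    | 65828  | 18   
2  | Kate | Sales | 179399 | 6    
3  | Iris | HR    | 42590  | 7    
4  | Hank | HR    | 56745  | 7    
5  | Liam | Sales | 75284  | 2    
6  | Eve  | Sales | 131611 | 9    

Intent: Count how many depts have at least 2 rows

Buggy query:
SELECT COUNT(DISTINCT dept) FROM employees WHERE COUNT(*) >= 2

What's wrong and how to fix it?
Bug: COUNT(*) cannot appear in WHERE; the per-group count doesn't exist yet

Fix: Use a subquery that GROUPs and filters with HAVING, then count its rows

Corrected query:
SELECT COUNT(*) FROM (SELECT dept FROM employees GROUP BY dept HAVING COUNT(*) >= 2)

Result:
COUNT(*)
--------
2       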